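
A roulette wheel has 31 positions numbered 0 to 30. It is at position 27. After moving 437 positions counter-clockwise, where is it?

24

437 = 14·31 + 3, so 437 mod 31 = 3.
(27 − 3) mod 31 = 24.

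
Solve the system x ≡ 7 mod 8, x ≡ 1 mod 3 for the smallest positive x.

7

x ≡ 1 (mod 3) gives x ∈ {1, 4, 7}.
The first of these with x mod 8 = 7 is 7.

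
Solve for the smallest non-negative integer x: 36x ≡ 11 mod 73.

51

36⁻¹ ≡ 71 (mod 73) because 36·71 = 2556 = 35·73 + 1.
Multiplying both sides by 71: x ≡ 71·11 = 781 ≡ 51 (mod 73).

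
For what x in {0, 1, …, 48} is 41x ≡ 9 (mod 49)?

41⁻¹ ≡ 6 (mod 49) because 41·6 = 246 = 5·49 + 1.
So x ≡ 6·9 = 54 ≡ 5 (mod 49).
Check: 41·5 = 205 = 4·49 + 9.

5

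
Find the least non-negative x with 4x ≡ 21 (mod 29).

The inverse of 4 mod 29 is 22 (since 4·22 = 88 ≡ 1).
Multiplying both sides by 22: x ≡ 22·21 = 462 ≡ 27 (mod 29).
Check: 4·27 = 108 = 3·29 + 21.

27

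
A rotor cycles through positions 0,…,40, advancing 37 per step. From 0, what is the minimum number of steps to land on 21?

5

The inverse of 37 mod 41 is 10 (since 37·10 = 370 ≡ 1).
So x ≡ 10·21 = 210 ≡ 5 (mod 41).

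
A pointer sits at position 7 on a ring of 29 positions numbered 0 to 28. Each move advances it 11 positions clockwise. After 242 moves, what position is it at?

1

242·11 = 2662.
2662 = 91·29 + 23, so 2662 mod 29 = 23.
(7 + 23) mod 29 = 1.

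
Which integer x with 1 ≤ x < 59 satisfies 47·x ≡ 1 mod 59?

47·54 = 2538 = 43·59 + 1, so 47⁻¹ ≡ 54 (mod 59).

54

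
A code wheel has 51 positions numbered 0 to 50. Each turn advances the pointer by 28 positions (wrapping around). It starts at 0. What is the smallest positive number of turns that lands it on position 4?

22

28⁻¹ ≡ 31 (mod 51) because 28·31 = 868 = 17·51 + 1.
Multiplying both sides by 31: x ≡ 31·4 = 124 ≡ 22 (mod 51).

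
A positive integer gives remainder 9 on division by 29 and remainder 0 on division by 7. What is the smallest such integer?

Since 7·25 ≡ 1 (mod 29), take x = 0 + 7·((9−0)·25 mod 29) = 0 + 7·22 = 154.
Check: 154 mod 29 = 9, 154 mod 7 = 0.

154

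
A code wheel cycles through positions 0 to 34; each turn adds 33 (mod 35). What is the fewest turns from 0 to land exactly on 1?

33·17 = 561 = 16·35 + 1, so 33⁻¹ ≡ 17 (mod 35).

17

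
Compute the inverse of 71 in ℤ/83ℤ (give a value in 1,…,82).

76

71·76 = 5396 = 65·83 + 1, so 71⁻¹ ≡ 76 (mod 83).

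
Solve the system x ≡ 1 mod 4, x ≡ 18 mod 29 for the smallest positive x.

x ≡ 1 (mod 4) gives x ∈ {1, 5, 9, 13, 17, 21, 25, 29, …}.
The first of these with x mod 29 = 18 is 105.

105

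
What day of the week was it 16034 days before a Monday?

Thursday

16034 = 2290·7 + 4, so 16034 mod 7 = 4.
Monday − 4 days → Thursday.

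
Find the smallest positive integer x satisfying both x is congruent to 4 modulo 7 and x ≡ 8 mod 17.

x ≡ 4 (mod 7) gives x ∈ {4, 11, 18, 25}.
The first of these with x mod 17 = 8 is 25.

25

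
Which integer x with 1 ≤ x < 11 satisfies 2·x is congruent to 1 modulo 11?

11 = 5·2 + 1
2 = 2·1 + 0
Back-substituting gives 2·6 ≡ 1 (mod 11).

6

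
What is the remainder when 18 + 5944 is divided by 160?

5944 mod 160 = 24 (since 37·160 = 5920).
(18 + 24) mod 160 = 42.

42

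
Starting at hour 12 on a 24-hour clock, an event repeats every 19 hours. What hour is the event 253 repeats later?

253·19 = 4807.
4807 − 200·24 = 7, so 4807 ≡ 7 (mod 24).
(12 + 7) mod 24 = 19.

19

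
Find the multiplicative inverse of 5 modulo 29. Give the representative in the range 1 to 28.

6

29 = 5·5 + 4
5 = 1·4 + 1
4 = 4·1 + 0
Back-substituting gives 5·6 ≡ 1 (mod 29).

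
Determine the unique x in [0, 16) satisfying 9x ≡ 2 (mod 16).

2

The inverse of 9 mod 16 is 9 (since 9·9 = 81 ≡ 1).
Multiplying both sides by 9: x ≡ 9·2 = 18 ≡ 2 (mod 16).
Check: 9·2 = 18 = 1·16 + 2.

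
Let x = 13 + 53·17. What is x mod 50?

53·17 = 901.
901 mod 50 = 1 (since 18·50 = 900).
(13 + 1) mod 50 = 14.

14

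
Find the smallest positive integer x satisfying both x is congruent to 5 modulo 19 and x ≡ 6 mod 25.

x ≡ 5 (mod 19) gives x ∈ {5, 24, 43, 62, 81}.
The first of these with x mod 25 = 6 is 81.

81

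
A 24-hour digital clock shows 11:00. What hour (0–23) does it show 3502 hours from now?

3502 mod 24 = 22 (since 145·24 = 3480).
(11 + 22) mod 24 = 9.

9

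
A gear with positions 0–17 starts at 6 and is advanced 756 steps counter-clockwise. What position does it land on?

6

Dividing 756 by 18 gives quotient 42 and remainder 0.
(6 − 0) mod 18 = 6.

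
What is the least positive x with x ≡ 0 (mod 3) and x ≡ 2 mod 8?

18

x ≡ 0 (mod 3) gives x ∈ {0, 3, 6, 9, 12, 15, 18}.
The first of these with x mod 8 = 2 is 18.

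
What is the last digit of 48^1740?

6

Powers of 8 mod 10 repeat with period 4: 8, 4, 2, 6.
1740 leaves remainder 0 on division by 4, so 48^1740 ends in 6.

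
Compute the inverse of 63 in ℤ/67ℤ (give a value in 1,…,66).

50

63·50 = 3150 = 47·67 + 1, so 63⁻¹ ≡ 50 (mod 67).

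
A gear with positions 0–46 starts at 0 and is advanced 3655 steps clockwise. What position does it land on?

Dividing 3655 by 47 gives quotient 77 and remainder 36.
(0 + 36) mod 47 = 36.

36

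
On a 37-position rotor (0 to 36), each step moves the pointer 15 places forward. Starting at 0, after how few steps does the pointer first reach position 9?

15⁻¹ ≡ 5 (mod 37) because 15·5 = 75 = 2·37 + 1.
So x ≡ 5·9 = 45 ≡ 8 (mod 37).

8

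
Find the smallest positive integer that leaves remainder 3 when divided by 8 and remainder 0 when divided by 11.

11

Since 11·3 ≡ 1 (mod 8), take x = 0 + 11·((3−0)·3 mod 8) = 0 + 11·1 = 11.
Check: 11 mod 8 = 3, 11 mod 11 = 0.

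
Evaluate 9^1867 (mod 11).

4

Successive squares of 9 mod 11: 9^1≡9, 9^2≡4, 9^4≡5, 9^8≡3, 9^16≡9, 9^32≡4, 9^64≡5, 9^128≡3, 9^256≡9, 9^512≡4, 9^1024≡5.
Since 1867 = 1 + 2 + 8 + 64 + 256 + 512 + 1024 in binary, 9^1867 ≡ 9·4·3·5·9·4·5 ≡ 4 (mod 11).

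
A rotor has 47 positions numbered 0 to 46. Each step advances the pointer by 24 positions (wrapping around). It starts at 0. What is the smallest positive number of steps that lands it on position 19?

The inverse of 24 mod 47 is 2 (since 24·2 = 48 ≡ 1).
Multiplying both sides by 2: x ≡ 2·19 = 38 ≡ 38 (mod 47).

38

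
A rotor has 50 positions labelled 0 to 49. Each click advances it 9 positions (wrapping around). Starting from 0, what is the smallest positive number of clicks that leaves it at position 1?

50 = 5·9 + 5
9 = 1·5 + 4
5 = 1·4 + 1
4 = 4·1 + 0
Back-substituting gives 9·39 ≡ 1 (mod 50).

39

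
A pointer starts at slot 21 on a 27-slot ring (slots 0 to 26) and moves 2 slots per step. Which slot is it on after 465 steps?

465·2 = 930.
930 − 34·27 = 12, so 930 ≡ 12 (mod 27).
(21 + 12) mod 27 = 6.

6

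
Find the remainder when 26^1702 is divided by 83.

Square-and-reduce mod 83: 26^1≡26, 26^2≡12, 26^4≡61, 26^8≡69, 26^16≡30, 26^32≡70, 26^64≡3, 26^128≡9, 26^256≡81, 26^512≡4, 26^1024≡16.
1702 = 2 + 4 + 32 + 128 + 512 + 1024, so 26^1702 ≡ 12·61·70·9·4·16 ≡ 21 (mod 83).

21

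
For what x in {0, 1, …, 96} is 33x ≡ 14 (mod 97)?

21

The inverse of 33 mod 97 is 50 (since 33·50 = 1650 ≡ 1).
Multiplying both sides by 50: x ≡ 50·14 = 700 ≡ 21 (mod 97).
Check: 33·21 = 693 = 7·97 + 14.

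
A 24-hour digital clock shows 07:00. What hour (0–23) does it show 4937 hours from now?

0

Dividing 4937 by 24 gives quotient 205 and remainder 17.
(7 + 17) mod 24 = 0.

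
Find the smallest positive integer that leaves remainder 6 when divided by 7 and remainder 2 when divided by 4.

x ≡ 2 (mod 4) gives x ∈ {2, 6}.
The first of these with x mod 7 = 6 is 6.

6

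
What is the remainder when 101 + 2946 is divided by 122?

119

Dividing 2946 by 122 gives quotient 24 and remainder 18.
(101 + 18) mod 122 = 119.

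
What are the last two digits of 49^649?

Successive squares of 49 mod 100: 49^1≡49, 49^2≡1, 49^4≡1, 49^8≡1, 49^16≡1, 49^32≡1, 49^64≡1, 49^128≡1, 49^256≡1, 49^512≡1.
Since 649 = 1 + 8 + 128 + 512 in binary, 49^649 ≡ 49·1·1·1 ≡ 49 (mod 100).

49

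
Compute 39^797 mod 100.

Square-and-reduce mod 100: 39^1≡39, 39^2≡21, 39^4≡41, 39^8≡81, 39^16≡61, 39^32≡21, 39^64≡41, 39^128≡81, 39^256≡61, 39^512≡21.
797 = 1 + 4 + 8 + 16 + 256 + 512, so 39^797 ≡ 39·41·81·61·61·21 ≡ 79 (mod 100).

79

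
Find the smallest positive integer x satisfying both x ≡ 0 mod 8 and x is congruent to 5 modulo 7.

Since 7·7 ≡ 1 (mod 8), take x = 5 + 7·((0−5)·7 mod 8) = 5 + 7·5 = 40.
Check: 40 mod 8 = 0, 40 mod 7 = 5.

40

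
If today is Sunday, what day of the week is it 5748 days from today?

Monday

Dividing 5748 by 7 gives quotient 821 and remainder 1.
Sunday + 1 day → Monday.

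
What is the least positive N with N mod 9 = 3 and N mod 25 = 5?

30

x ≡ 3 (mod 9) gives x ∈ {3, 12, 21, 30}.
The first of these with x mod 25 = 5 is 30.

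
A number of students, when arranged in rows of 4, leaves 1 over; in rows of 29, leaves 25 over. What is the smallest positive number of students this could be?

25

Since 29·1 ≡ 1 (mod 4), take x = 25 + 29·((1−25)·1 mod 4) = 25 + 29·0 = 25.
Check: 25 mod 4 = 1, 25 mod 29 = 25.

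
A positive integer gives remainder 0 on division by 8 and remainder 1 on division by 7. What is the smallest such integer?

Since 7·7 ≡ 1 (mod 8), take x = 1 + 7·((0−1)·7 mod 8) = 1 + 7·1 = 8.
Check: 8 mod 8 = 0, 8 mod 7 = 1.

8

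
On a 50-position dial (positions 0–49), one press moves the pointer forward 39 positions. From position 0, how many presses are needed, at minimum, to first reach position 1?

9

39·9 = 351 = 7·50 + 1, so 39⁻¹ ≡ 9 (mod 50).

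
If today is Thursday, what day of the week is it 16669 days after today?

16669 mod 7 = 2 (since 2381·7 = 16667).
Thursday + 2 days → Saturday.

Saturday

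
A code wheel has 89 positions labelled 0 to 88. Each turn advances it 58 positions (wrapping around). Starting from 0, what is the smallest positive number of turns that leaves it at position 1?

89 = 1·58 + 31
58 = 1·31 + 27
31 = 1·27 + 4
27 = 6·4 + 3
4 = 1·3 + 1
3 = 3·1 + 0
Back-substituting gives 58·66 ≡ 1 (mod 89).

66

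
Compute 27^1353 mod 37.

By repeated squaring mod 37: 27^1≡27, 27^2≡26, 27^4≡10, 27^8≡26, 27^16≡10, 27^32≡26, 27^64≡10, 27^128≡26, 27^256≡10, 27^512≡26, 27^1024≡10.
1353 = 1 + 8 + 64 + 256 + 1024, so 27^1353 ≡ 27·26·10·10·10 ≡ 36 (mod 37).

36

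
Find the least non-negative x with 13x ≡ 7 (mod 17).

11

The inverse of 13 mod 17 is 4 (since 13·4 = 52 ≡ 1).
Multiplying both sides by 4: x ≡ 4·7 = 28 ≡ 11 (mod 17).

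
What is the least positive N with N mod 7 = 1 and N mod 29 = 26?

113

Since 29·1 ≡ 1 (mod 7), take x = 26 + 29·((1−26)·1 mod 7) = 26 + 29·3 = 113.
Check: 113 mod 7 = 1, 113 mod 29 = 26.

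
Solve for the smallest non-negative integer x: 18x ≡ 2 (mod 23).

18

The inverse of 18 mod 23 is 9 (since 18·9 = 162 ≡ 1).
Multiplying both sides by 9: x ≡ 9·2 = 18 ≡ 18 (mod 23).
Check: 18·18 = 324 = 14·23 + 2.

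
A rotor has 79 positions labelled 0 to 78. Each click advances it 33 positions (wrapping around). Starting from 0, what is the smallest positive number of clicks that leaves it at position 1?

33·12 = 396 = 5·79 + 1, so 33⁻¹ ≡ 12 (mod 79).

12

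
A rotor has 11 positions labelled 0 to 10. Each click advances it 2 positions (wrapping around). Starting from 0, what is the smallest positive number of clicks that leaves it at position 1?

6

11 = 5·2 + 1
2 = 2·1 + 0
Back-substituting gives 2·6 ≡ 1 (mod 11).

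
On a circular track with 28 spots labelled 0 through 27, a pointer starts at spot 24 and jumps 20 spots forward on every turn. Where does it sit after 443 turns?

8

443·20 = 8860.
8860 − 316·28 = 12, so 8860 ≡ 12 (mod 28).
(24 + 12) mod 28 = 8.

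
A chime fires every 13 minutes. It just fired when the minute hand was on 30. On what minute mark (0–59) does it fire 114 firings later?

12

114·13 = 1482.
1482 − 24·60 = 42, so 1482 ≡ 42 (mod 60).
(30 + 42) mod 60 = 12.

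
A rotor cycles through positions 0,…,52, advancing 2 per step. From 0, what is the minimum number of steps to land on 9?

2⁻¹ ≡ 27 (mod 53) because 2·27 = 54 = 1·53 + 1.
Multiplying both sides by 27: x ≡ 27·9 = 243 ≡ 31 (mod 53).

31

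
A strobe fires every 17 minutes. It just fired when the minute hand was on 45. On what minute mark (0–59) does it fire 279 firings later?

279·17 = 4743.
4743 mod 60 = 3 (since 79·60 = 4740).
(45 + 3) mod 60 = 48.

48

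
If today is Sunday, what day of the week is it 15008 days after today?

Sunday

Dividing 15008 by 7 gives quotient 2144 and remainder 0.
Sunday + 0 days → Sunday.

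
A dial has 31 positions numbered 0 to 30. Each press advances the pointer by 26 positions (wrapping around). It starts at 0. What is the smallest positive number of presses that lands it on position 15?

26⁻¹ ≡ 6 (mod 31) because 26·6 = 156 = 5·31 + 1.
Multiplying both sides by 6: x ≡ 6·15 = 90 ≡ 28 (mod 31).

28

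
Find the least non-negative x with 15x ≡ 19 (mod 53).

15⁻¹ ≡ 46 (mod 53) because 15·46 = 690 = 13·53 + 1.
Multiplying both sides by 46: x ≡ 46·19 = 874 ≡ 26 (mod 53).

26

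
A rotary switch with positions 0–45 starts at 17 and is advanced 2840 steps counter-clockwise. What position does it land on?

29

2840 = 61·46 + 34, so 2840 mod 46 = 34.
(17 − 34) mod 46 = 29.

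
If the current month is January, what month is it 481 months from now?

February

Dividing 481 by 12 gives quotient 40 and remainder 1.
January + 1 month → February.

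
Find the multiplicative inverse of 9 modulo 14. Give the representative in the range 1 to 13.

11

14 = 1·9 + 5
9 = 1·5 + 4
5 = 1·4 + 1
4 = 4·1 + 0
Back-substituting gives 9·11 ≡ 1 (mod 14).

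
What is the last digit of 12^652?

6

Powers of 2 mod 10 repeat with period 4: 2, 4, 8, 6.
652 mod 4 = 0, so the last digit matches 2^4 = 6.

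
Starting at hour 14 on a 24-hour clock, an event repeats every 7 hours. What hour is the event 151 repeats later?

151·7 = 1057.
1057 − 44·24 = 1, so 1057 ≡ 1 (mod 24).
(14 + 1) mod 24 = 15.

15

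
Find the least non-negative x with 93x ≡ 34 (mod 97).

The inverse of 93 mod 97 is 24 (since 93·24 = 2232 ≡ 1).
So x ≡ 24·34 = 816 ≡ 40 (mod 97).
Check: 93·40 = 3720 = 38·97 + 34.

40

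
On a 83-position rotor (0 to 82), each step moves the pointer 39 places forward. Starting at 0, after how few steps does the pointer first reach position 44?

82

The inverse of 39 mod 83 is 66 (since 39·66 = 2574 ≡ 1).
Multiplying both sides by 66: x ≡ 66·44 = 2904 ≡ 82 (mod 83).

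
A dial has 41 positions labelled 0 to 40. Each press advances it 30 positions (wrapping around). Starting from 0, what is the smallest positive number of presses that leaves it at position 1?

30·26 = 780 = 19·41 + 1, so 30⁻¹ ≡ 26 (mod 41).

26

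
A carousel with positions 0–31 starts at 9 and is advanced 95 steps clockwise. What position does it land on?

8

Dividing 95 by 32 gives quotient 2 and remainder 31.
(9 + 31) mod 32 = 8.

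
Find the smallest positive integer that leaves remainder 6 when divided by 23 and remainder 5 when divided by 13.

213

Since 13·16 ≡ 1 (mod 23), take x = 5 + 13·((6−5)·16 mod 23) = 5 + 13·16 = 213.
Check: 213 mod 23 = 6, 213 mod 13 = 5.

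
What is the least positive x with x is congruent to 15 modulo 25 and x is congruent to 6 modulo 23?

x ≡ 6 (mod 23) gives x ∈ {6, 29, 52, 75, 98, 121, 144, 167, …}.
The first of these with x mod 25 = 15 is 190.

190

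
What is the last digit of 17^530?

Last digits of 7^n: 7, 9, 3, 1 (period 4).
530 mod 4 = 2, so the last digit matches 7^2 = 9.

9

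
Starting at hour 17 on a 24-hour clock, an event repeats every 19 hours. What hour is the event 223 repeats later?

6

223·19 = 4237.
Dividing 4237 by 24 gives quotient 176 and remainder 13.
(17 + 13) mod 24 = 6.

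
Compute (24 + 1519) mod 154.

3

1519 mod 154 = 133 (since 9·154 = 1386).
(24 + 133) mod 154 = 3.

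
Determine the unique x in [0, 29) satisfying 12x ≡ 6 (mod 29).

15

The inverse of 12 mod 29 is 17 (since 12·17 = 204 ≡ 1).
So x ≡ 17·6 = 102 ≡ 15 (mod 29).
Check: 12·15 = 180 = 6·29 + 6.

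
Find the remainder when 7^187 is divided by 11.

6

By repeated squaring mod 11: 7^1≡7, 7^2≡5, 7^4≡3, 7^8≡9, 7^16≡4, 7^32≡5, 7^64≡3, 7^128≡9.
187 = 1 + 2 + 8 + 16 + 32 + 128, so 7^187 ≡ 7·5·9·4·5·9 ≡ 6 (mod 11).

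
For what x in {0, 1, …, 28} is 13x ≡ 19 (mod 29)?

26

The inverse of 13 mod 29 is 9 (since 13·9 = 117 ≡ 1).
So x ≡ 9·19 = 171 ≡ 26 (mod 29).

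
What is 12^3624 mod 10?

6

Powers of 2 mod 10 repeat with period 4: 2, 4, 8, 6.
3624 mod 4 = 0, so the last digit matches 2^4 = 6.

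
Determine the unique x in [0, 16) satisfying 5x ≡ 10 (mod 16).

2

5⁻¹ ≡ 13 (mod 16) because 5·13 = 65 = 4·16 + 1.
Multiplying both sides by 13: x ≡ 13·10 = 130 ≡ 2 (mod 16).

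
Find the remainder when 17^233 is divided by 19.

9

Square-and-reduce mod 19: 17^1≡17, 17^2≡4, 17^4≡16, 17^8≡9, 17^16≡5, 17^32≡6, 17^64≡17, 17^128≡4.
233 = 1 + 8 + 32 + 64 + 128, so 17^233 ≡ 17·9·6·17·4 ≡ 9 (mod 19).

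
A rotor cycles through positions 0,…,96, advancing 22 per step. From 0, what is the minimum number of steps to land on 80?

83

The inverse of 22 mod 97 is 75 (since 22·75 = 1650 ≡ 1).
Multiplying both sides by 75: x ≡ 75·80 = 6000 ≡ 83 (mod 97).
Check: 22·83 = 1826 = 18·97 + 80.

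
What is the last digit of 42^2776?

6

Powers of 2 mod 10 repeat with period 4: 2, 4, 8, 6.
2776 mod 4 = 0, so the last digit matches 2^4 = 6.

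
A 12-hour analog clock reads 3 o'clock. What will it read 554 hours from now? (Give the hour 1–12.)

554 − 46·12 = 2, so 554 ≡ 2 (mod 12).
3 + 2 → 5 on a 12-hour dial.

5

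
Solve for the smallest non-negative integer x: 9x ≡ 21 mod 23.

10

The inverse of 9 mod 23 is 18 (since 9·18 = 162 ≡ 1).
Multiplying both sides by 18: x ≡ 18·21 = 378 ≡ 10 (mod 23).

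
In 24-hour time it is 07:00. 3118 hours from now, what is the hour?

3118 − 129·24 = 22, so 3118 ≡ 22 (mod 24).
(7 + 22) mod 24 = 5.

5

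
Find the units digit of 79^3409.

The units digit of 79^n cycles with period 2: 9, 1, …
3409 leaves remainder 1 on division by 2, so 79^3409 ends in 9.

9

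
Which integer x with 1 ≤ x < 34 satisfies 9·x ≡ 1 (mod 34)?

34 = 3·9 + 7
9 = 1·7 + 2
7 = 3·2 + 1
2 = 2·1 + 0
Back-substituting gives 9·19 ≡ 1 (mod 34).

19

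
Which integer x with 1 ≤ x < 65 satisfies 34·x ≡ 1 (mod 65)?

65 = 1·34 + 31
34 = 1·31 + 3
31 = 10·3 + 1
3 = 3·1 + 0
Back-substituting gives 34·44 ≡ 1 (mod 65).

44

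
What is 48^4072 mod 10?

6

Last digits of 8^n: 8, 4, 2, 6 (period 4).
4072 leaves remainder 0 on division by 4, so 48^4072 ends in 6.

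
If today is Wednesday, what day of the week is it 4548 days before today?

Friday

4548 = 649·7 + 5, so 4548 mod 7 = 5.
Wednesday − 5 days → Friday.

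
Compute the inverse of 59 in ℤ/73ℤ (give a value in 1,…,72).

26

59·26 = 1534 = 21·73 + 1, so 59⁻¹ ≡ 26 (mod 73).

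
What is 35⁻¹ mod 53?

50

53 = 1·35 + 18
35 = 1·18 + 17
18 = 1·17 + 1
17 = 17·1 + 0
Back-substituting gives 35·50 ≡ 1 (mod 53).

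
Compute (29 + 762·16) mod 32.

762·16 = 12192.
12192 − 381·32 = 0, so 12192 ≡ 0 (mod 32).
(29 + 0) mod 32 = 29.

29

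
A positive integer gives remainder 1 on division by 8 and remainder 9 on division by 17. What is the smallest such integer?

9

x ≡ 1 (mod 8) gives x ∈ {1, 9}.
The first of these with x mod 17 = 9 is 9.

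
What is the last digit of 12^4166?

4

Last digits of 2^n: 2, 4, 8, 6 (period 4).
4166 leaves remainder 2 on division by 4, so 12^4166 ends in 4.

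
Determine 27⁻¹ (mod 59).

35

27·35 = 945 = 16·59 + 1, so 27⁻¹ ≡ 35 (mod 59).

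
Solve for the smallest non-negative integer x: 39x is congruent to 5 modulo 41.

The inverse of 39 mod 41 is 20 (since 39·20 = 780 ≡ 1).
Multiplying both sides by 20: x ≡ 20·5 = 100 ≡ 18 (mod 41).

18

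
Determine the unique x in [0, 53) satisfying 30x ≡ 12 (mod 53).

30⁻¹ ≡ 23 (mod 53) because 30·23 = 690 = 13·53 + 1.
Multiplying both sides by 23: x ≡ 23·12 = 276 ≡ 11 (mod 53).
Check: 30·11 = 330 = 6·53 + 12.

11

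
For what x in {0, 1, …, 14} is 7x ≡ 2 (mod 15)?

11

The inverse of 7 mod 15 is 13 (since 7·13 = 91 ≡ 1).
Multiplying both sides by 13: x ≡ 13·2 = 26 ≡ 11 (mod 15).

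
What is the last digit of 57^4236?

Powers of 7 mod 10 repeat with period 4: 7, 9, 3, 1.
4236 mod 4 = 0, so the last digit matches 7^4 = 1.

1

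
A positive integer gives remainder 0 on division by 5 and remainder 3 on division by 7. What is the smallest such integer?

Since 7·3 ≡ 1 (mod 5), take x = 3 + 7·((0−3)·3 mod 5) = 3 + 7·1 = 10.
Check: 10 mod 5 = 0, 10 mod 7 = 3.

10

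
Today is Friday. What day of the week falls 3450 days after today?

Thursday

3450 = 492·7 + 6, so 3450 mod 7 = 6.
Friday + 6 days → Thursday.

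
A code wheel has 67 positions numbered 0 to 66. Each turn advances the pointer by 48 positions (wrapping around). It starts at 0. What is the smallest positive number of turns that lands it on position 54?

43

The inverse of 48 mod 67 is 7 (since 48·7 = 336 ≡ 1).
So x ≡ 7·54 = 378 ≡ 43 (mod 67).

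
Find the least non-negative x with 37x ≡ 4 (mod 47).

37⁻¹ ≡ 14 (mod 47) because 37·14 = 518 = 11·47 + 1.
Multiplying both sides by 14: x ≡ 14·4 = 56 ≡ 9 (mod 47).
Check: 37·9 = 333 = 7·47 + 4.

9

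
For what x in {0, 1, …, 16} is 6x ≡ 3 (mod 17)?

The inverse of 6 mod 17 is 3 (since 6·3 = 18 ≡ 1).
Multiplying both sides by 3: x ≡ 3·3 = 9 ≡ 9 (mod 17).
Check: 6·9 = 54 = 3·17 + 3.

9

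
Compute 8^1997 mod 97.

Successive squares of 8 mod 97: 8^1≡8, 8^2≡64, 8^4≡22, 8^8≡96, 8^16≡1, 8^32≡1, 8^64≡1, 8^128≡1, 8^256≡1, 8^512≡1, 8^1024≡1.
1997 = 1 + 4 + 8 + 64 + 128 + 256 + 512 + 1024, so 8^1997 ≡ 8·22·96·1·1·1·1·1 ≡ 18 (mod 97).

18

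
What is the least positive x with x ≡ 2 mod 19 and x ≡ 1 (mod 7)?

78

Since 7·11 ≡ 1 (mod 19), take x = 1 + 7·((2−1)·11 mod 19) = 1 + 7·11 = 78.
Check: 78 mod 19 = 2, 78 mod 7 = 1.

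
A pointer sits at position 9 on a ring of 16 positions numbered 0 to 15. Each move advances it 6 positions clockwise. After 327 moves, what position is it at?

327·6 = 1962.
1962 − 122·16 = 10, so 1962 ≡ 10 (mod 16).
(9 + 10) mod 16 = 3.

3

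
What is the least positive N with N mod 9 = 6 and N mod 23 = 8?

Since 23·2 ≡ 1 (mod 9), take x = 8 + 23·((6−8)·2 mod 9) = 8 + 23·5 = 123.
Check: 123 mod 9 = 6, 123 mod 23 = 8.

123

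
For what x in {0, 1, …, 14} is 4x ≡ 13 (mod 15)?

7

4⁻¹ ≡ 4 (mod 15) because 4·4 = 16 = 1·15 + 1.
Multiplying both sides by 4: x ≡ 4·13 = 52 ≡ 7 (mod 15).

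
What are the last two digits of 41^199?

61

By repeated squaring mod 100: 41^1≡41, 41^2≡81, 41^4≡61, 41^8≡21, 41^16≡41, 41^32≡81, 41^64≡61, 41^128≡21.
Since 199 = 1 + 2 + 4 + 64 + 128 in binary, 41^199 ≡ 41·81·61·61·21 ≡ 61 (mod 100).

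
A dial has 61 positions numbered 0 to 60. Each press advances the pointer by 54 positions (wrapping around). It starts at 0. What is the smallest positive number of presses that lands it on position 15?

24

54⁻¹ ≡ 26 (mod 61) because 54·26 = 1404 = 23·61 + 1.
Multiplying both sides by 26: x ≡ 26·15 = 390 ≡ 24 (mod 61).
Check: 54·24 = 1296 = 21·61 + 15.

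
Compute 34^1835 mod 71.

34

Successive squares of 34 mod 71: 34^1≡34, 34^2≡20, 34^4≡45, 34^8≡37, 34^16≡20, 34^32≡45, 34^64≡37, 34^128≡20, 34^256≡45, 34^512≡37, 34^1024≡20.
1835 = 1 + 2 + 8 + 32 + 256 + 512 + 1024, so 34^1835 ≡ 34·20·37·45·45·37·20 ≡ 34 (mod 71).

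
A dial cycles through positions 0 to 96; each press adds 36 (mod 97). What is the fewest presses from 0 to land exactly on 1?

36·62 = 2232 = 23·97 + 1, so 36⁻¹ ≡ 62 (mod 97).

62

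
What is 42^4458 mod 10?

4

Last digits of 2^n: 2, 4, 8, 6 (period 4).
4458 mod 4 = 2, so the last digit matches 2^2 = 4.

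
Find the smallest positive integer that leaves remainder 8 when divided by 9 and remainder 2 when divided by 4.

Since 4·7 ≡ 1 (mod 9), take x = 2 + 4·((8−2)·7 mod 9) = 2 + 4·6 = 26.
Check: 26 mod 9 = 8, 26 mod 4 = 2.

26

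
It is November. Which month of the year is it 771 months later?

February

Dividing 771 by 12 gives quotient 64 and remainder 3.
November + 3 months → February.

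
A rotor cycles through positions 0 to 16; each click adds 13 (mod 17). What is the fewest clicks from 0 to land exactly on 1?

17 = 1·13 + 4
13 = 3·4 + 1
4 = 4·1 + 0
Back-substituting gives 13·4 ≡ 1 (mod 17).

4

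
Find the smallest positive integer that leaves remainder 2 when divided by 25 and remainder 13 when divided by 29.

Since 29·19 ≡ 1 (mod 25), take x = 13 + 29·((2−13)·19 mod 25) = 13 + 29·16 = 477.
Check: 477 mod 25 = 2, 477 mod 29 = 13.

477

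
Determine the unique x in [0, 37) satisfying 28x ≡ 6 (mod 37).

24

28⁻¹ ≡ 4 (mod 37) because 28·4 = 112 = 3·37 + 1.
Multiplying both sides by 4: x ≡ 4·6 = 24 ≡ 24 (mod 37).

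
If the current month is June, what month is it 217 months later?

July

217 mod 12 = 1 (since 18·12 = 216).
June + 1 month → July.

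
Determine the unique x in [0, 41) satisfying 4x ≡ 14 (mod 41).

The inverse of 4 mod 41 is 31 (since 4·31 = 124 ≡ 1).
Multiplying both sides by 31: x ≡ 31·14 = 434 ≡ 24 (mod 41).
Check: 4·24 = 96 = 2·41 + 14.

24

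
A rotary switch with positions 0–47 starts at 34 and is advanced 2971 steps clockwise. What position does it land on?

29

2971 = 61·48 + 43, so 2971 mod 48 = 43.
(34 + 43) mod 48 = 29.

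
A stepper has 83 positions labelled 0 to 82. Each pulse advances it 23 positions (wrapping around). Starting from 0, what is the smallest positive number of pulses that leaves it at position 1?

83 = 3·23 + 14
23 = 1·14 + 9
14 = 1·9 + 5
9 = 1·5 + 4
5 = 1·4 + 1
4 = 4·1 + 0
Back-substituting gives 23·65 ≡ 1 (mod 83).

65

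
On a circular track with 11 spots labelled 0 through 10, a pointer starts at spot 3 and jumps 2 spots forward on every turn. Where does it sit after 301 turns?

0

301·2 = 602.
602 mod 11 = 8 (since 54·11 = 594).
(3 + 8) mod 11 = 0.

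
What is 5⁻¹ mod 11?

5·9 = 45 = 4·11 + 1, so 5⁻¹ ≡ 9 (mod 11).

9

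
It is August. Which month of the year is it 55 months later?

March

55 mod 12 = 7 (since 4·12 = 48).
August + 7 months → March.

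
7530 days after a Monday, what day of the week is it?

7530 mod 7 = 5 (since 1075·7 = 7525).
Monday + 5 days → Saturday.

Saturday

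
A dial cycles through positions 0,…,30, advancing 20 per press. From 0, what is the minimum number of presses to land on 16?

7

The inverse of 20 mod 31 is 14 (since 20·14 = 280 ≡ 1).
Multiplying both sides by 14: x ≡ 14·16 = 224 ≡ 7 (mod 31).
Check: 20·7 = 140 = 4·31 + 16.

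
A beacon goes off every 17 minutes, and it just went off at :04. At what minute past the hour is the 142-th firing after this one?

18

142·17 = 2414.
Dividing 2414 by 60 gives quotient 40 and remainder 14.
(4 + 14) mod 60 = 18.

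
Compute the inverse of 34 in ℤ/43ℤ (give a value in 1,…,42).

19

34·19 = 646 = 15·43 + 1, so 34⁻¹ ≡ 19 (mod 43).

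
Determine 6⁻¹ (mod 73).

73 = 12·6 + 1
6 = 6·1 + 0
Back-substituting gives 6·61 ≡ 1 (mod 73).

61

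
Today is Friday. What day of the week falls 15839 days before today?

Sunday

15839 − 2262·7 = 5, so 15839 ≡ 5 (mod 7).
Friday − 5 days → Sunday.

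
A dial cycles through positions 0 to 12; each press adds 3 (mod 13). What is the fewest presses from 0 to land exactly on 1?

3·9 = 27 = 2·13 + 1, so 3⁻¹ ≡ 9 (mod 13).

9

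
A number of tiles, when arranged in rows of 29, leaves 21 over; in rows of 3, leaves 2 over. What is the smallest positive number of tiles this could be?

x ≡ 2 (mod 3) gives x ∈ {2, 5, 8, 11, 14, 17, 20, 23, …}.
The first of these with x mod 29 = 21 is 50.

50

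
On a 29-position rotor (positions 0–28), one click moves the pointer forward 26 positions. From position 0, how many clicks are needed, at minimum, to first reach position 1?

19

26·19 = 494 = 17·29 + 1, so 26⁻¹ ≡ 19 (mod 29).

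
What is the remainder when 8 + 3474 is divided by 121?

94

3474 = 28·121 + 86, so 3474 mod 121 = 86.
(8 + 86) mod 121 = 94.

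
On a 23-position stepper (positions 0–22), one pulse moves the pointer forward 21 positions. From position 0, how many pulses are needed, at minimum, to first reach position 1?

23 = 1·21 + 2
21 = 10·2 + 1
2 = 2·1 + 0
Back-substituting gives 21·11 ≡ 1 (mod 23).

11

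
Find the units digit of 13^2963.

Last digits of 3^n: 3, 9, 7, 1 (period 4).
2963 leaves remainder 3 on division by 4, so 13^2963 ends in 7.

7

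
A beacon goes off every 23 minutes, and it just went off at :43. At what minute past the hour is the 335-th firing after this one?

335·23 = 7705.
7705 = 128·60 + 25, so 7705 mod 60 = 25.
(43 + 25) mod 60 = 8.

8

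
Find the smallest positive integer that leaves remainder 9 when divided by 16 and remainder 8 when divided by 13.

73

x ≡ 8 (mod 13) gives x ∈ {8, 21, 34, 47, 60, 73}.
The first of these with x mod 16 = 9 is 73.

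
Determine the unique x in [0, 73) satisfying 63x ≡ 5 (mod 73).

36

The inverse of 63 mod 73 is 51 (since 63·51 = 3213 ≡ 1).
Multiplying both sides by 51: x ≡ 51·5 = 255 ≡ 36 (mod 73).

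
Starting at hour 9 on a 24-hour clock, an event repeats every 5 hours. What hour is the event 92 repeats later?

92·5 = 460.
460 mod 24 = 4 (since 19·24 = 456).
(9 + 4) mod 24 = 13.

13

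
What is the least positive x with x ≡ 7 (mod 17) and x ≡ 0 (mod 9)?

126

x ≡ 0 (mod 9) gives x ∈ {0, 9, 18, 27, 36, 45, 54, 63, …}.
The first of these with x mod 17 = 7 is 126.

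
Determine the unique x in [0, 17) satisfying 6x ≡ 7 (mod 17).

4

6⁻¹ ≡ 3 (mod 17) because 6·3 = 18 = 1·17 + 1.
So x ≡ 3·7 = 21 ≡ 4 (mod 17).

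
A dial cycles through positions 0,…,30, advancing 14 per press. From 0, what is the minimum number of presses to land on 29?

14⁻¹ ≡ 20 (mod 31) because 14·20 = 280 = 9·31 + 1.
So x ≡ 20·29 = 580 ≡ 22 (mod 31).

22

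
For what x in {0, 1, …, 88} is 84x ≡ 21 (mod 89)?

84⁻¹ ≡ 71 (mod 89) because 84·71 = 5964 = 67·89 + 1.
So x ≡ 71·21 = 1491 ≡ 67 (mod 89).

67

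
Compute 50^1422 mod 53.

29

Square-and-reduce mod 53: 50^1≡50, 50^2≡9, 50^4≡28, 50^8≡42, 50^16≡15, 50^32≡13, 50^64≡10, 50^128≡47, 50^256≡36, 50^512≡24, 50^1024≡46.
Since 1422 = 2 + 4 + 8 + 128 + 256 + 1024 in binary, 50^1422 ≡ 9·28·42·47·36·46 ≡ 29 (mod 53).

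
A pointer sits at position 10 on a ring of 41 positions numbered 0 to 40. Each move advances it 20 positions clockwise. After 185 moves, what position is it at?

20

185·20 = 3700.
Dividing 3700 by 41 gives quotient 90 and remainder 10.
(10 + 10) mod 41 = 20.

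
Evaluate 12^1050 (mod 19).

Successive squares of 12 mod 19: 12^1≡12, 12^2≡11, 12^4≡7, 12^8≡11, 12^16≡7, 12^32≡11, 12^64≡7, 12^128≡11, 12^256≡7, 12^512≡11, 12^1024≡7.
1050 = 2 + 8 + 16 + 1024, so 12^1050 ≡ 11·11·7·7 ≡ 1 (mod 19).

1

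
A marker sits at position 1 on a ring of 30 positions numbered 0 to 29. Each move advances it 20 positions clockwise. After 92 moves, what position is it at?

11

92·20 = 1840.
1840 mod 30 = 10 (since 61·30 = 1830).
(1 + 10) mod 30 = 11.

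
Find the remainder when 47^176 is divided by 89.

Successive squares of 47 mod 89: 47^1≡47, 47^2≡73, 47^4≡78, 47^8≡32, 47^16≡45, 47^32≡67, 47^64≡39, 47^128≡8.
Since 176 = 16 + 32 + 128 in binary, 47^176 ≡ 45·67·8 ≡ 1 (mod 89).

1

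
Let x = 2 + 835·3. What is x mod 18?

5

835·3 = 2505.
2505 = 139·18 + 3, so 2505 mod 18 = 3.
(2 + 3) mod 18 = 5.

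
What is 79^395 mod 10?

9

Last digits of 9^n: 9, 1 (period 2).
395 mod 2 = 1, so the last digit matches 9^1 = 9.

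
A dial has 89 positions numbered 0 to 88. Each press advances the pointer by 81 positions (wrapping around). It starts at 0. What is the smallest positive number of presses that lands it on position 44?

The inverse of 81 mod 89 is 11 (since 81·11 = 891 ≡ 1).
Multiplying both sides by 11: x ≡ 11·44 = 484 ≡ 39 (mod 89).

39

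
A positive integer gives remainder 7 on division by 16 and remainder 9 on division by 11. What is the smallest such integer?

x ≡ 9 (mod 11) gives x ∈ {9, 20, 31, 42, 53, 64, 75, 86, …}.
The first of these with x mod 16 = 7 is 119.

119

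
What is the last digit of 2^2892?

6

Last digits of 2^n: 2, 4, 8, 6 (period 4).
2892 leaves remainder 0 on division by 4, so 2^2892 ends in 6.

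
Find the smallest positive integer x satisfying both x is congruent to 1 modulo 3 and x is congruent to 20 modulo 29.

x ≡ 1 (mod 3) gives x ∈ {1, 4, 7, 10, 13, 16, 19, 22, …}.
The first of these with x mod 29 = 20 is 49.

49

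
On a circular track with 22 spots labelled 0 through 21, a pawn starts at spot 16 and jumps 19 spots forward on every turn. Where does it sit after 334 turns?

334·19 = 6346.
6346 − 288·22 = 10, so 6346 ≡ 10 (mod 22).
(16 + 10) mod 22 = 4.

4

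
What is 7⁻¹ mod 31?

9

31 = 4·7 + 3
7 = 2·3 + 1
3 = 3·1 + 0
Back-substituting gives 7·9 ≡ 1 (mod 31).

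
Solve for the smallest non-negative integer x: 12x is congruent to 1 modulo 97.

89

12⁻¹ ≡ 89 (mod 97) because 12·89 = 1068 = 11·97 + 1.
So x ≡ 89·1 = 89 ≡ 89 (mod 97).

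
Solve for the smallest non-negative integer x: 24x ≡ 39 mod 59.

24⁻¹ ≡ 32 (mod 59) because 24·32 = 768 = 13·59 + 1.
Multiplying both sides by 32: x ≡ 32·39 = 1248 ≡ 9 (mod 59).

9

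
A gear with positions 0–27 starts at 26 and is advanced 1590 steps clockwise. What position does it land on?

20

1590 = 56·28 + 22, so 1590 mod 28 = 22.
(26 + 22) mod 28 = 20.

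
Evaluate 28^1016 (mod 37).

Successive squares of 28 mod 37: 28^1≡28, 28^2≡7, 28^4≡12, 28^8≡33, 28^16≡16, 28^32≡34, 28^64≡9, 28^128≡7, 28^256≡12, 28^512≡33.
1016 = 8 + 16 + 32 + 64 + 128 + 256 + 512, so 28^1016 ≡ 33·16·34·9·7·12·33 ≡ 33 (mod 37).

33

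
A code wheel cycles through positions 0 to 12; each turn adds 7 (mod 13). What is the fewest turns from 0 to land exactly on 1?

2

7·2 = 14 = 1·13 + 1, so 7⁻¹ ≡ 2 (mod 13).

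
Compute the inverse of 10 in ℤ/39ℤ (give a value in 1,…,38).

10·4 = 40 = 1·39 + 1, so 10⁻¹ ≡ 4 (mod 39).

4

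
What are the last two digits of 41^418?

21

Square-and-reduce mod 100: 41^1≡41, 41^2≡81, 41^4≡61, 41^8≡21, 41^16≡41, 41^32≡81, 41^64≡61, 41^128≡21, 41^256≡41.
Since 418 = 2 + 32 + 128 + 256 in binary, 41^418 ≡ 81·81·21·41 ≡ 21 (mod 100).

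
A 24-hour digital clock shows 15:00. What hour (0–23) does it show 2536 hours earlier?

23

2536 mod 24 = 16 (since 105·24 = 2520).
(15 − 16) mod 24 = 23.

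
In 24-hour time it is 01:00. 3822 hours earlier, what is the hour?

19

3822 = 159·24 + 6, so 3822 mod 24 = 6.
(1 − 6) mod 24 = 19.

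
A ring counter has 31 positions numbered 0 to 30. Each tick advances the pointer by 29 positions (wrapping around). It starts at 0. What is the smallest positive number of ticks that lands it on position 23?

4

The inverse of 29 mod 31 is 15 (since 29·15 = 435 ≡ 1).
Multiplying both sides by 15: x ≡ 15·23 = 345 ≡ 4 (mod 31).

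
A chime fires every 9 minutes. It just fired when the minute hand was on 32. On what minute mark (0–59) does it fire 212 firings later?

20

212·9 = 1908.
Dividing 1908 by 60 gives quotient 31 and remainder 48.
(32 + 48) mod 60 = 20.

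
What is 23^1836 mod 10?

Last digits of 3^n: 3, 9, 7, 1 (period 4).
1836 mod 4 = 0, so the last digit matches 3^4 = 1.

1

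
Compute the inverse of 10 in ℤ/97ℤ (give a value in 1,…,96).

97 = 9·10 + 7
10 = 1·7 + 3
7 = 2·3 + 1
3 = 3·1 + 0
Back-substituting gives 10·68 ≡ 1 (mod 97).

68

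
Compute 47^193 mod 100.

27

By repeated squaring mod 100: 47^1≡47, 47^2≡9, 47^4≡81, 47^8≡61, 47^16≡21, 47^32≡41, 47^64≡81, 47^128≡61.
Since 193 = 1 + 64 + 128 in binary, 47^193 ≡ 47·81·61 ≡ 27 (mod 100).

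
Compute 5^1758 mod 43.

35

Successive squares of 5 mod 43: 5^1≡5, 5^2≡25, 5^4≡23, 5^8≡13, 5^16≡40, 5^32≡9, 5^64≡38, 5^128≡25, 5^256≡23, 5^512≡13, 5^1024≡40.
1758 = 2 + 4 + 8 + 16 + 64 + 128 + 512 + 1024, so 5^1758 ≡ 25·23·13·40·38·25·13·40 ≡ 35 (mod 43).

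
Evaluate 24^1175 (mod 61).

11

Successive squares of 24 mod 61: 24^1≡24, 24^2≡27, 24^4≡58, 24^8≡9, 24^16≡20, 24^32≡34, 24^64≡58, 24^128≡9, 24^256≡20, 24^512≡34, 24^1024≡58.
Since 1175 = 1 + 2 + 4 + 16 + 128 + 1024 in binary, 24^1175 ≡ 24·27·58·20·9·58 ≡ 11 (mod 61).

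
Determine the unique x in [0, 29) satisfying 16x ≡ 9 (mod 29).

6

The inverse of 16 mod 29 is 20 (since 16·20 = 320 ≡ 1).
Multiplying both sides by 20: x ≡ 20·9 = 180 ≡ 6 (mod 29).
Check: 16·6 = 96 = 3·29 + 9.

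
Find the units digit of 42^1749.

2

Last digits of 2^n: 2, 4, 8, 6 (period 4).
1749 mod 4 = 1, so the last digit matches 2^1 = 2.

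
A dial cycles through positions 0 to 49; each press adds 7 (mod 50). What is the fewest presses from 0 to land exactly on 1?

50 = 7·7 + 1
7 = 7·1 + 0
Back-substituting gives 7·43 ≡ 1 (mod 50).

43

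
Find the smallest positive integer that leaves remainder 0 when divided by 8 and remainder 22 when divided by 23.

Since 23·7 ≡ 1 (mod 8), take x = 22 + 23·((0−22)·7 mod 8) = 22 + 23·6 = 160.
Check: 160 mod 8 = 0, 160 mod 23 = 22.

160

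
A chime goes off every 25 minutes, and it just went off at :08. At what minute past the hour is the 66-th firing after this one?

38

66·25 = 1650.
1650 mod 60 = 30 (since 27·60 = 1620).
(8 + 30) mod 60 = 38.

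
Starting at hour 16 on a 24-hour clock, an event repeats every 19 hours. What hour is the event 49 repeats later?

49·19 = 931.
931 mod 24 = 19 (since 38·24 = 912).
(16 + 19) mod 24 = 11.

11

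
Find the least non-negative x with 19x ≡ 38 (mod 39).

2

The inverse of 19 mod 39 is 37 (since 19·37 = 703 ≡ 1).
Multiplying both sides by 37: x ≡ 37·38 = 1406 ≡ 2 (mod 39).
Check: 19·2 = 38 = 0·39 + 38.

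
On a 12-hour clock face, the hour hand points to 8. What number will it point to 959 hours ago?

9

959 = 79·12 + 11, so 959 mod 12 = 11.
8 − 11 → 9 on a 12-hour dial.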